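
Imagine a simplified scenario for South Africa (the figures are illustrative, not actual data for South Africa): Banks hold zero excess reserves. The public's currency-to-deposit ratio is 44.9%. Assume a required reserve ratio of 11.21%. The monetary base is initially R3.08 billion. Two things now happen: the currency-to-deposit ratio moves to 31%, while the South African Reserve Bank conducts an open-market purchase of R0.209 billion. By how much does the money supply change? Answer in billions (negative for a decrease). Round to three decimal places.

R2.254 billion

Before: m₁ = (1 + 0.449) / (0.1121 + 0.449) ≈ 2.58243, MB₁ = 3.08, so M₁ = 2.58243 × 3.08 ≈ 7.9539 billion.
After: m₂ = (1 + 0.31) / (0.1121 + 0.31) ≈ 3.10353, MB₂ = 3.08 + 0.209 = 3.289, so M₂ = 3.10353 × 3.289 ≈ 10.2075 billion.
ΔM = M₂ − M₁ = 10.2075 − 7.9539 = 2.2536 billion.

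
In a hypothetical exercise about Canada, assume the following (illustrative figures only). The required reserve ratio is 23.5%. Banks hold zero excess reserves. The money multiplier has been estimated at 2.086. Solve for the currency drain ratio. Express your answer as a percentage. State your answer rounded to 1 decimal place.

46.9%

Using m = 2.086. From m = (1 + c)/(c + rr + e), rearranging gives 1 + c = m·(c + rr + e), so c·(1 − m) = m·(rr + e) − 1.
Hence c = [m·(rr + e) − 1]/(1 − m) = [2.086 × (0.235 + 0) − 1] / (1 − 2.086) ≈ 0.469420.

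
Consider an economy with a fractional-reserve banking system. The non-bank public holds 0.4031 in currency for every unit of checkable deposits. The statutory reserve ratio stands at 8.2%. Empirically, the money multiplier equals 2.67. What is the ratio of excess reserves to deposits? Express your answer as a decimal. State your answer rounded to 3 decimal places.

0.040

Using m = 2.67. Since m = (1 + c)/(c + rr + e), the denominator satisfies c + rr + e = (1 + c)/m = (1 + 0.4031) / 2.67 ≈ 0.525506.
With c = 0.4031 and rr = 0.082, the ratio of excess reserves to deposits is 0.525506 − 0.4031 − 0.082 = 0.040406.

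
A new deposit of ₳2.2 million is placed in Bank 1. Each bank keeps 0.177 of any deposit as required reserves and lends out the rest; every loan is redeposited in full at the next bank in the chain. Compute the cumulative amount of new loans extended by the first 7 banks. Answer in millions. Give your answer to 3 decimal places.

Bank i lends (1 − rr)^i of the original deposit: Bank 1 lends 2.2·0.8230 = 1.8106, Bank 2 lends 2.2·0.8230² ≈ 1.4901, and so on.
Summing a geometric series: total = 2.2·[0.8230·(1 − 0.8230^7) / (1 − 0.8230)] ≈ 7.6133 million.

₳7.613 million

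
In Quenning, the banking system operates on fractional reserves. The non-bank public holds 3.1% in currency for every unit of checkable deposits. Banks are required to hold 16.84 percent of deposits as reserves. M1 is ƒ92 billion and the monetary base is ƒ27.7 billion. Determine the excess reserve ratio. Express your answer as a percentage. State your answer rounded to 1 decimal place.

11.1%

Using m = M/MB = 92/27.7 ≈ 3.321300. Since m = (1 + c)/(c + rr + e), the denominator satisfies c + rr + e = (1 + c)/m = (1 + 0.031) / 3.321300 ≈ 0.310421.
With c = 0.031 and rr = 0.1684, the excess reserve ratio is 0.310421 − 0.031 − 0.1684 = 0.111021.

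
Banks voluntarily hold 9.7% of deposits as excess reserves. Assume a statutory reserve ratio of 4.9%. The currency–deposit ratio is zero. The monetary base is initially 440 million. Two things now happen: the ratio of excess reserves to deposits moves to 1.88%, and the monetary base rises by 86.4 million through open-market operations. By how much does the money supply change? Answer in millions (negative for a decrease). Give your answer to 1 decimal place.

4750.3 million

Before: m₁ = 1 / (0.049 + 0.097) ≈ 6.84932, MB₁ = 440, so M₁ = 6.84932 × 440 = 3013.7008 million.
After: m₂ = 1 / (0.049 + 0.0188) ≈ 14.74926, MB₂ = 440 + 86.4 = 526.4, so M₂ = 14.74926 × 526.4 ≈ 7764.0105 million.
ΔM = M₂ − M₁ = 7764.0105 − 3013.7008 = 4750.3097 million.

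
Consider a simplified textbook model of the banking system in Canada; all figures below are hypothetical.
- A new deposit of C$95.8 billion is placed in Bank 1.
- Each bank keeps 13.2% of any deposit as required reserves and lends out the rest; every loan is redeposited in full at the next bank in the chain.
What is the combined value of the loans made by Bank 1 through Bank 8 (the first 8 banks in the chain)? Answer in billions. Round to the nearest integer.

Bank i lends (1 − rr)^i of the original deposit: Bank 1 lends 95.8·0.8680 = 83.1544, Bank 2 lends 95.8·0.8680² ≈ 72.1780, and so on.
Summing a geometric series: total = 95.8·[0.8680·(1 − 0.8680^8) / (1 − 0.8680)] ≈ 426.9702 billion.

C$427 billion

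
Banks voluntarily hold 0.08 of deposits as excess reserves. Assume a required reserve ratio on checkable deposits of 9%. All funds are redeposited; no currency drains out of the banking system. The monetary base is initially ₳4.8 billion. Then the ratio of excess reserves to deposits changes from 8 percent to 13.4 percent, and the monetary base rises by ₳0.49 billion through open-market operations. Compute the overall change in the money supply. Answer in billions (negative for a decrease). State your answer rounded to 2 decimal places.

Before: m₁ = 1 / (0.09 + 0.08) ≈ 5.8824, MB₁ = 4.8, so M₁ = 5.8824 × 4.8 ≈ 28.2355 billion.
After: m₂ = 1 / (0.09 + 0.134) ≈ 4.4643, MB₂ = 4.8 + 0.49 = 5.29, so M₂ = 4.4643 × 5.29 ≈ 23.6161 billion.
ΔM = M₂ − M₁ = 23.6161 − 28.2355 = -4.6194 billion.

-4.62 billion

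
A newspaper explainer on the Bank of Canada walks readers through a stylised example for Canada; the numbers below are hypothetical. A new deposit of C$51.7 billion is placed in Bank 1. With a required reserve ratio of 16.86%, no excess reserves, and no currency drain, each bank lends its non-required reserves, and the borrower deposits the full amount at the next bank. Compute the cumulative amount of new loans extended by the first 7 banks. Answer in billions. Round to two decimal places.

C$184.94 billion

Bank i lends (1 − rr)^i of the original deposit: Bank 1 lends 51.7·0.8314 ≈ 42.9834, Bank 2 lends 51.7·0.8314² ≈ 35.7364, and so on.
Summing a geometric series: total = 51.7·[0.8314·(1 − 0.8314^7) / (1 − 0.8314)] ≈ 184.9405 billion.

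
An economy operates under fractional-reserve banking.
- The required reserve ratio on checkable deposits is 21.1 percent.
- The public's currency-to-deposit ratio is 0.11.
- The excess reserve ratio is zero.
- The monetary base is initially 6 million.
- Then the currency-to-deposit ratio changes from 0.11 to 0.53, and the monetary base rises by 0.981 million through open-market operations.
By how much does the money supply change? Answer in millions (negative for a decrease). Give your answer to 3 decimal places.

-6.333 million

Before: m₁ = (1 + 0.11) / (0.211 + 0.11) ≈ 3.45794, MB₁ = 6, so M₁ = 3.45794 × 6 ≈ 20.7476 million.
After: m₂ = (1 + 0.53) / (0.211 + 0.53) ≈ 2.06478, MB₂ = 6 + 0.981 = 6.981, so M₂ = 2.06478 × 6.981 ≈ 14.4142 million.
ΔM = M₂ − M₁ = 14.4142 − 20.7476 = -6.3334 million.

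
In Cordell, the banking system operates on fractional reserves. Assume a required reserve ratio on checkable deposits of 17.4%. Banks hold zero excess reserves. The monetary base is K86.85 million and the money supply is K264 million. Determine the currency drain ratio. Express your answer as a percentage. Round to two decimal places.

Using m = M/MB = 264/86.85 ≈ 3.039724. From m = (1 + c)/(c + rr + e), rearranging gives 1 + c = m·(c + rr + e), so c·(1 − m) = m·(rr + e) − 1.
Hence c = [m·(rr + e) − 1]/(1 − m) = [3.039724 × (0.174 + 0) − 1] / (1 − 3.039724) ≈ 0.230957.

23.10%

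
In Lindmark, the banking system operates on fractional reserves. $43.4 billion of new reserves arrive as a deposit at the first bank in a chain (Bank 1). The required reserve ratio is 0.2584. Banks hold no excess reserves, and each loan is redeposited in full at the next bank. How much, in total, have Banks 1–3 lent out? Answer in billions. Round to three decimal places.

Bank i lends (1 − rr)^i of the original deposit: Bank 1 lends 43.4·0.7416 ≈ 32.1854, Bank 2 lends 43.4·0.7416² ≈ 23.8687, and so on.
Summing a geometric series: total = 43.4·[0.7416·(1 − 0.7416^3) / (1 − 0.7416)] ≈ 73.7552 billion.

$73.755 billion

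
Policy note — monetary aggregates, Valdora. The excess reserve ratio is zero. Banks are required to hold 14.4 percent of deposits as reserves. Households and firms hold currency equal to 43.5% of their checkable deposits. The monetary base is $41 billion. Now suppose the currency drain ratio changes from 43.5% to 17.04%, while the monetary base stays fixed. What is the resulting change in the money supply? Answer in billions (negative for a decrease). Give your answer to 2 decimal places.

Initially m₁ = (1 + 0.435) / (0.144 + 0.435) ≈ 2.47841, so M₁ = 2.47841 × 41 ≈ 101.6148 billion.
After the change m₂ = (1 + 0.1704) / (0.144 + 0.1704) ≈ 3.72265, so M₂ = 3.72265 × 41 ≈ 152.6286 billion.
ΔM = M₂ − M₁ = 152.6286 − 101.6148 = 51.0138 billion.

$51.01 billion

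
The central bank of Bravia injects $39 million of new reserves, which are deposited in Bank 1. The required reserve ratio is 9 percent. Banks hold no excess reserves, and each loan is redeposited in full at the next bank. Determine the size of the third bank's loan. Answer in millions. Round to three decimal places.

$29.389 million

Each bank lends a fraction (1 − rr) = 0.9100 of the deposit it receives, so Bank 3 receives 39·0.9100^2 and lends 39·0.9100^3 ≈ 29.3893 million.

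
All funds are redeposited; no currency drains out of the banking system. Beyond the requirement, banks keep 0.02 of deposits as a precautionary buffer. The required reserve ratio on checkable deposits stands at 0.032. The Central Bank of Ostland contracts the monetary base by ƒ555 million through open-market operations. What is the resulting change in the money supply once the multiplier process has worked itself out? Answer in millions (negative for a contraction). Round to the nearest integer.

The money multiplier is m = 1 / (rr + e) = 1 / (0.032 + 0.02) ≈ 19.2308.
The sale removes 555 million of base, so ΔM = m × ΔMB = 19.2308 × (−555) = -10673.094 million.

-10673 million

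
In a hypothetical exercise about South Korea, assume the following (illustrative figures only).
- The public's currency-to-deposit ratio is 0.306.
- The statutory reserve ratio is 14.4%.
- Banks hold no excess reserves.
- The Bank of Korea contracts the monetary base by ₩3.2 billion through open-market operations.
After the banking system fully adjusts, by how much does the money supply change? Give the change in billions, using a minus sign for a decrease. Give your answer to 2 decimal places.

The money multiplier is m = (1 + c) / (rr + c) = (1 + 0.306) / (0.144 + 0.306) ≈ 2.9022.
The sale removes 3.2 billion of base, so ΔM = m × ΔMB = 2.9022 × (−3.2) ≈ -9.287 billion.

-9.29 billion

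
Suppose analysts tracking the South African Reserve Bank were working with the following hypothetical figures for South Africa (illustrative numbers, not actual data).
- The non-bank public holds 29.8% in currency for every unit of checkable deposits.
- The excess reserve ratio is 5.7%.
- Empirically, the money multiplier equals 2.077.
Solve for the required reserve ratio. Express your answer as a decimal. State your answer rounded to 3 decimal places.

0.270

Using m = 2.077. Since m = (1 + c)/(c + rr + e), the denominator satisfies c + rr + e = (1 + c)/m = (1 + 0.298) / 2.077 ≈ 0.624940.
With c = 0.298 and e = 0.057, the required reserve ratio is 0.624940 − 0.298 − 0.057 = 0.26994.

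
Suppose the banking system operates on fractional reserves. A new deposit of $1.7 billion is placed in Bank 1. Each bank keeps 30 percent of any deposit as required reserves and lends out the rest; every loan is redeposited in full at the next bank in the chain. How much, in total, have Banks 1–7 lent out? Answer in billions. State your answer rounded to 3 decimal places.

Bank i lends (1 − rr)^i of the original deposit: Bank 1 lends 1.7·0.7000 = 1.1900, Bank 2 lends 1.7·0.7000² = 0.8330, and so on.
Summing a geometric series: total = 1.7·[0.7000·(1 − 0.7000^7) / (1 − 0.7000)] ≈ 3.6400 billion.

$3.640 billion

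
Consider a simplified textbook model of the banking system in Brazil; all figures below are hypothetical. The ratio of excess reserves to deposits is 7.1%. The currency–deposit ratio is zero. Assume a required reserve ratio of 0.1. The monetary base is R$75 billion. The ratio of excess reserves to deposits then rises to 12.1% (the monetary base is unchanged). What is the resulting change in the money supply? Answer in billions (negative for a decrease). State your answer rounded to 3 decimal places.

-99.230 billion

Initially m₁ = 1 / (0.1 + 0.071) ≈ 5.847953, so M₁ = 5.847953 × 75 ≈ 438.5965 billion.
After the change m₂ = 1 / (0.1 + 0.121) ≈ 4.524887, so M₂ = 4.524887 × 75 ≈ 339.3665 billion.
ΔM = M₂ − M₁ = 339.3665 − 438.5965 = -99.23 billion.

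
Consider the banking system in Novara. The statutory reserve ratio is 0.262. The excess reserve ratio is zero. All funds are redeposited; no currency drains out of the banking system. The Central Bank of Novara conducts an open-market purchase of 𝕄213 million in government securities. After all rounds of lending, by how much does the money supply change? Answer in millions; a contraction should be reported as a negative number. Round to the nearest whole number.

The simple money multiplier is m = 1/rr = 1/0.262 ≈ 3.8168.
An open-market purchase increases the monetary base by 213 million, so ΔM = m × ΔMB = 3.8168 × 213 = 812.9784 million.

𝕄813 million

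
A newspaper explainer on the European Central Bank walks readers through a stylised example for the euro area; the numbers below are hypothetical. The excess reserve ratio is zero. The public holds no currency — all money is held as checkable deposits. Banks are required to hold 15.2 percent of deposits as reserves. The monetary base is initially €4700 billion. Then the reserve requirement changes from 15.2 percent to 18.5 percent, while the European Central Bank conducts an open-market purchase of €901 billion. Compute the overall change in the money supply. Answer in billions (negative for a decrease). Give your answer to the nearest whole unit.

-645 billion

Before: m₁ = 1 / (0.152) ≈ 6.57895, MB₁ = 4700, so M₁ = 6.57895 × 4700 = 30921.065 billion.
After: m₂ = 1 / (0.185) ≈ 5.40541, MB₂ = 4700 + 901 = 5601, so M₂ = 5.40541 × 5601 ≈ 30275.7014 billion.
ΔM = M₂ − M₁ = 30275.7014 − 30921.065 = -645.3636 billion.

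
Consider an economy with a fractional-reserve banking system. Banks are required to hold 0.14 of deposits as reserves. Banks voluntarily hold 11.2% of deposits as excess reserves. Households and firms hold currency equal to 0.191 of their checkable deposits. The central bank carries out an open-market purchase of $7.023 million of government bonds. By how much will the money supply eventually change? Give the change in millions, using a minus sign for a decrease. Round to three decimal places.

$18.881 million

The money multiplier is m = (1 + c) / (rr + e + c) = (1 + 0.191) / (0.14 + 0.112 + 0.191) ≈ 2.68849.
The purchase adds 7.023 million of base, so ΔM = m × ΔMB = 2.68849 × (+7.023) ≈ 18.8813 million.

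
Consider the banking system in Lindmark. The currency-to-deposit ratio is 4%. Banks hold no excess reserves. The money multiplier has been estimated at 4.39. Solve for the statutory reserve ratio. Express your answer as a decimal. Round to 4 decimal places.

Using m = 4.39. Since m = (1 + c)/(c + rr + e), the denominator satisfies c + rr + e = (1 + c)/m = (1 + 0.04) / 4.39 ≈ 0.236902.
With c = 0.04 and e = 0, the statutory reserve ratio is 0.236902 − 0.04 − 0 = 0.196902.

0.1969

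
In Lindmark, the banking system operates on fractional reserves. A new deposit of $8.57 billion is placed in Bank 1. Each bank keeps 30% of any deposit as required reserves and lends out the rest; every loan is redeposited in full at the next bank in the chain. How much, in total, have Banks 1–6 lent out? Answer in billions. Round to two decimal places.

$17.64 billion

Bank i lends (1 − rr)^i of the original deposit: Bank 1 lends 8.57·0.7000 = 5.9990, Bank 2 lends 8.57·0.7000² = 4.1993, and so on.
Summing a geometric series: total = 8.57·[0.7000·(1 − 0.7000^6) / (1 − 0.7000)] ≈ 17.6441 billion.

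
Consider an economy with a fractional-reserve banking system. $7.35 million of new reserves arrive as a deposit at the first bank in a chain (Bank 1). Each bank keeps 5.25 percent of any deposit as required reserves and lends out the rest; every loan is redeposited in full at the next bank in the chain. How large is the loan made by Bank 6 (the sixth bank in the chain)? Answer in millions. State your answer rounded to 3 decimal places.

$5.318 million

Each bank lends a fraction (1 − rr) = 0.9475 of the deposit it receives, so Bank 6 receives 7.35·0.9475^5 and lends 7.35·0.9475^6 ≈ 5.3182 million.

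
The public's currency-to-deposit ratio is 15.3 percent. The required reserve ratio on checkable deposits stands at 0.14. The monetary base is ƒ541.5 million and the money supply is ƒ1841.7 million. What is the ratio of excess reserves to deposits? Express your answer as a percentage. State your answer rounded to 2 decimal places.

4.60%

Using m = M/MB = 1841.7/541.5 ≈ 3.401108. Since m = (1 + c)/(c + rr + e), the denominator satisfies c + rr + e = (1 + c)/m = (1 + 0.153) / 3.401108 ≈ 0.339007.
With c = 0.153 and rr = 0.14, the ratio of excess reserves to deposits is 0.339007 − 0.153 − 0.14 = 0.046007.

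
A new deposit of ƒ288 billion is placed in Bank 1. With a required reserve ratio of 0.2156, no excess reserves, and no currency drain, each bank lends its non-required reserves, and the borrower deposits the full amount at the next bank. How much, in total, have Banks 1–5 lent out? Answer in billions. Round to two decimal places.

Bank i lends (1 − rr)^i of the original deposit: Bank 1 lends 288·0.7844 = 225.9072, Bank 2 lends 288·0.7844² ≈ 177.2016, and so on.
Summing a geometric series: total = 288·[0.7844·(1 − 0.7844^5) / (1 − 0.7844)] ≈ 736.6575 billion.

ƒ736.66 billion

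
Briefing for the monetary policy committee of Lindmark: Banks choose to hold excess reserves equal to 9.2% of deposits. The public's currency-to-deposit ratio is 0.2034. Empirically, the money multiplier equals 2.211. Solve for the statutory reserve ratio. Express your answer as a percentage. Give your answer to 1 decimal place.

24.9%

Using m = 2.211. Since m = (1 + c)/(c + rr + e), the denominator satisfies c + rr + e = (1 + c)/m = (1 + 0.2034) / 2.211 ≈ 0.544279.
With c = 0.2034 and e = 0.092, the statutory reserve ratio is 0.544279 − 0.2034 − 0.092 = 0.248879.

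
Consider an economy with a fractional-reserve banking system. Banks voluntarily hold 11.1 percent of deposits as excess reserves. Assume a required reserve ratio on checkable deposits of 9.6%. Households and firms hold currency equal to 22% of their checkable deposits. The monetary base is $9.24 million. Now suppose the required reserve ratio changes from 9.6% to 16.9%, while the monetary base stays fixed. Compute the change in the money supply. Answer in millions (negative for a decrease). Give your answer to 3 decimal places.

-3.854 million

Initially m₁ = (1 + 0.22) / (0.096 + 0.111 + 0.22) ≈ 2.85714, so M₁ = 2.85714 × 9.24 ≈ 26.4 million.
After the change m₂ = (1 + 0.22) / (0.169 + 0.111 + 0.22) = 2.44, so M₂ = 2.44 × 9.24 = 22.5456 million.
ΔM = M₂ − M₁ = 22.5456 − 26.4 = -3.8544 million.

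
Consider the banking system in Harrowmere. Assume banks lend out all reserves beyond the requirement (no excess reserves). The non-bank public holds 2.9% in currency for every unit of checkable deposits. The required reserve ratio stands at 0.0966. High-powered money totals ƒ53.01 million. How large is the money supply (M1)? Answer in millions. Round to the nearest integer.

ƒ434 million

The money multiplier is m = (1 + c) / (rr + c) = (1 + 0.029) / (0.0966 + 0.029) ≈ 8.1927.
So M = m × MB = 8.1927 × 53.01 ≈ 434.295 million.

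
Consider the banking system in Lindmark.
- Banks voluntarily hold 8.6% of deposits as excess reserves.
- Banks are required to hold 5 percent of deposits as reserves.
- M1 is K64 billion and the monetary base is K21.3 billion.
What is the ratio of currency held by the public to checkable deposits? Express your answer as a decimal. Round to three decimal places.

0.295

Using m = M/MB = 64/21.3 ≈ 3.004695. From m = (1 + c)/(c + rr + e), rearranging gives 1 + c = m·(c + rr + e), so c·(1 − m) = m·(rr + e) − 1.
Hence c = [m·(rr + e) − 1]/(1 − m) = [3.004695 × (0.05 + 0.086) − 1] / (1 − 3.004695) ≈ 0.294988.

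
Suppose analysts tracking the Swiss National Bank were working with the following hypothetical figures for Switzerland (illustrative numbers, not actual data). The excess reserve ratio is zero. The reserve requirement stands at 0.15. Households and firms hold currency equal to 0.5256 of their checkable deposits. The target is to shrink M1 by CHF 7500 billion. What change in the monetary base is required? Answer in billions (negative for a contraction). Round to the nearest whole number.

The money multiplier is m = (1 + c) / (rr + c) = (1 + 0.5256) / (0.15 + 0.5256) ≈ 2.25814.
ΔMB = ΔM / m = (−7500) / 2.25814 ≈ -3321.3175 billion.

-3321 billion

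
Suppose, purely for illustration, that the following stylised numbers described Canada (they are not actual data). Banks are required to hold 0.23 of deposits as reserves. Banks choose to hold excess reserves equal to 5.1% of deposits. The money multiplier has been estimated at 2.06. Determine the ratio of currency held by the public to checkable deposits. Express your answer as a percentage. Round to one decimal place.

Using m = 2.06. From m = (1 + c)/(c + rr + e), rearranging gives 1 + c = m·(c + rr + e), so c·(1 − m) = m·(rr + e) − 1.
Hence c = [m·(rr + e) − 1]/(1 − m) = [2.06 × (0.23 + 0.051) − 1] / (1 − 2.06) ≈ 0.397302.

39.7%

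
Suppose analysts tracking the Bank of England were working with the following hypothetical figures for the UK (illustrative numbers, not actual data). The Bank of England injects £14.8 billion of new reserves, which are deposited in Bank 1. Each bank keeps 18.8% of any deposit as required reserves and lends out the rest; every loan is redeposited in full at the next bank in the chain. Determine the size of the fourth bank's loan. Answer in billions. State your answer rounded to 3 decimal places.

Each bank lends a fraction (1 − rr) = 0.8120 of the deposit it receives, so Bank 4 receives 14.8·0.8120^3 and lends 14.8·0.8120^4 ≈ 6.4341 billion.

£6.434 billion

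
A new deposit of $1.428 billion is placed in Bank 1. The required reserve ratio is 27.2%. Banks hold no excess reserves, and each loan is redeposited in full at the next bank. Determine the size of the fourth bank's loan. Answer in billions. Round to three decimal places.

$0.401 billion

Each bank lends a fraction (1 − rr) = 0.7280 of the deposit it receives, so Bank 4 receives 1.428·0.7280^3 and lends 1.428·0.7280^4 ≈ 0.4011 billion.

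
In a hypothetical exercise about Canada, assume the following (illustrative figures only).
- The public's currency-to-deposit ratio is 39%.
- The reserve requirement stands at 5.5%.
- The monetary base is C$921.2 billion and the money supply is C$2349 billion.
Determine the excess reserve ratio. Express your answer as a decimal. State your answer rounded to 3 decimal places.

0.100

Using m = M/MB = 2349/921.2 ≈ 2.549935. Since m = (1 + c)/(c + rr + e), the denominator satisfies c + rr + e = (1 + c)/m = (1 + 0.39) / 2.549935 ≈ 0.545112.
With c = 0.39 and rr = 0.055, the excess reserve ratio is 0.545112 − 0.39 − 0.055 = 0.100112.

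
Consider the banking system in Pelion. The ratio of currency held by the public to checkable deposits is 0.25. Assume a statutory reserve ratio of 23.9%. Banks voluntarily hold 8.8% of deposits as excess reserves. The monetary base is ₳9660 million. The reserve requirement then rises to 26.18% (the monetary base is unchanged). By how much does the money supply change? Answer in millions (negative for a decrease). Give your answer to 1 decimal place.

Initially m₁ = (1 + 0.25) / (0.239 + 0.088 + 0.25) ≈ 2.166378, so M₁ = 2.166378 × 9660 ≈ 20927.2115 million.
After the change m₂ = (1 + 0.25) / (0.2618 + 0.088 + 0.25) ≈ 2.084028, so M₂ = 2.084028 × 9660 ≈ 20131.7105 million.
ΔM = M₂ − M₁ = 20131.7105 − 20927.2115 = -795.501 million.

-795.5 million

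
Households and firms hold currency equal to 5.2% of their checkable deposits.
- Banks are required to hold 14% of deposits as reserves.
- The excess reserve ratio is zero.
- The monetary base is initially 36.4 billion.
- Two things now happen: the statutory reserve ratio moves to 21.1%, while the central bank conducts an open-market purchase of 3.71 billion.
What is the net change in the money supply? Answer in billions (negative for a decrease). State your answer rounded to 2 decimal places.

-39.00 billion

Before: m₁ = (1 + 0.052) / (0.14 + 0.052) ≈ 5.47917, MB₁ = 36.4, so M₁ = 5.47917 × 36.4 ≈ 199.4418 billion.
After: m₂ = (1 + 0.052) / (0.211 + 0.052) = 4, MB₂ = 36.4 + 3.71 = 40.11, so M₂ = 4 × 40.11 = 160.44 billion.
ΔM = M₂ − M₁ = 160.44 − 199.4418 = -39.0018 billion.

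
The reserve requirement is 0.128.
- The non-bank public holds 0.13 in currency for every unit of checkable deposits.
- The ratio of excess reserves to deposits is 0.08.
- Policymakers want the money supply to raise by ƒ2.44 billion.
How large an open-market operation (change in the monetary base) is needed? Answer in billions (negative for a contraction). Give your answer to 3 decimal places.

The money multiplier is m = (1 + c) / (rr + e + c) = (1 + 0.13) / (0.128 + 0.08 + 0.13) ≈ 3.34320.
ΔMB = ΔM / m = (+2.44) / 3.34320 ≈ 0.7298 billion.

ƒ0.730 billion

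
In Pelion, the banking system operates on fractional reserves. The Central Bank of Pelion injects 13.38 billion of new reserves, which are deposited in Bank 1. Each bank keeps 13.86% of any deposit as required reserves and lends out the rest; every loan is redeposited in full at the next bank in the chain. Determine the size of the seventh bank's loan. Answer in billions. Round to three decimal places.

Each bank lends a fraction (1 − rr) = 0.8614 of the deposit it receives, so Bank 7 receives 13.38·0.8614^6 and lends 13.38·0.8614^7 ≈ 4.7086 billion.

4.709 billion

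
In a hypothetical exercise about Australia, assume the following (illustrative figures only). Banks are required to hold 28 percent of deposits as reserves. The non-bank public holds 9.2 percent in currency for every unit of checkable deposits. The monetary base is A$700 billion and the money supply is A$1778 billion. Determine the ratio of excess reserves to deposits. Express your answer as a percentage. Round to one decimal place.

Using m = M/MB = 1778/700 = 2.540000. Since m = (1 + c)/(c + rr + e), the denominator satisfies c + rr + e = (1 + c)/m = (1 + 0.092) / 2.540000 ≈ 0.429921.
With c = 0.092 and rr = 0.28, the ratio of excess reserves to deposits is 0.429921 − 0.092 − 0.28 = 0.057921.

5.8%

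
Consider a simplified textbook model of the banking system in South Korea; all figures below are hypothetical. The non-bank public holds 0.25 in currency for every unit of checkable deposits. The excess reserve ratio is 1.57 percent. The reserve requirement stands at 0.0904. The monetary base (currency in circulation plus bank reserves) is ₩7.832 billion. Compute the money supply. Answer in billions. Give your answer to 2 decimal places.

The money multiplier is m = (1 + c) / (rr + e + c) = (1 + 0.25) / (0.0904 + 0.0157 + 0.25) ≈ 3.5102.
So M = m × MB = 3.5102 × 7.832 ≈ 27.4919 billion.

₩27.49 billion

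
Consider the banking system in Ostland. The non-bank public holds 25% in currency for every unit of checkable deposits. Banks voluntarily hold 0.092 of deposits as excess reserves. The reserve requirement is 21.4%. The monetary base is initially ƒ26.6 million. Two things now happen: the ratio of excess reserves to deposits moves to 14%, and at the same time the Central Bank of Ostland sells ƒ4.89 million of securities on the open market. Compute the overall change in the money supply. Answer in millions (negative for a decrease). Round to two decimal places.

-14.87 million

Before: m₁ = (1 + 0.25) / (0.214 + 0.092 + 0.25) ≈ 2.24820, MB₁ = 26.6, so M₁ = 2.24820 × 26.6 ≈ 59.8021 million.
After: m₂ = (1 + 0.25) / (0.214 + 0.14 + 0.25) ≈ 2.06954, MB₂ = 26.6 − 4.89 = 21.71, so M₂ = 2.06954 × 21.71 ≈ 44.9297 million.
ΔM = M₂ − M₁ = 44.9297 − 59.8021 = -14.8724 million.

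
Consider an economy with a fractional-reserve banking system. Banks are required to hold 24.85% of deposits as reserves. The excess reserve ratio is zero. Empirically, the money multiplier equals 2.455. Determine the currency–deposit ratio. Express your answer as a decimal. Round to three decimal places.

0.268

Using m = 2.455. From m = (1 + c)/(c + rr + e), rearranging gives 1 + c = m·(c + rr + e), so c·(1 − m) = m·(rr + e) − 1.
Hence c = [m·(rr + e) − 1]/(1 − m) = [2.455 × (0.2485 + 0) − 1] / (1 − 2.455) ≈ 0.267995.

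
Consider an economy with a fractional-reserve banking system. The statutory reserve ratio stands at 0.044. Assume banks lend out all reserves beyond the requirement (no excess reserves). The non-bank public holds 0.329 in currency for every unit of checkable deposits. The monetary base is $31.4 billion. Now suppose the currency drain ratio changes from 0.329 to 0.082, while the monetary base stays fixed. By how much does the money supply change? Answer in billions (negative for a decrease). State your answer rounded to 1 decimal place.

Initially m₁ = (1 + 0.329) / (0.044 + 0.329) ≈ 3.5630, so M₁ = 3.5630 × 31.4 = 111.8782 billion.
After the change m₂ = (1 + 0.082) / (0.044 + 0.082) ≈ 8.5873, so M₂ = 8.5873 × 31.4 ≈ 269.6412 billion.
ΔM = M₂ − M₁ = 269.6412 − 111.8782 = 157.763 billion.

$157.8 billion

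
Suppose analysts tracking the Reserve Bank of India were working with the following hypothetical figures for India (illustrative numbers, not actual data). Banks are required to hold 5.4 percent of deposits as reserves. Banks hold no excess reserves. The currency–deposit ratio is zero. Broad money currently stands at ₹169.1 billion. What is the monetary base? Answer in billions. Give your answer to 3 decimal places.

₹9.131 billion

With no currency drain and no excess reserves, the money multiplier is m = 1/rr = 1/0.054 ≈ 18.5185185.
The monetary base is MB = M / m = 169.1 / 18.5185185 ≈ 9.1314 billion.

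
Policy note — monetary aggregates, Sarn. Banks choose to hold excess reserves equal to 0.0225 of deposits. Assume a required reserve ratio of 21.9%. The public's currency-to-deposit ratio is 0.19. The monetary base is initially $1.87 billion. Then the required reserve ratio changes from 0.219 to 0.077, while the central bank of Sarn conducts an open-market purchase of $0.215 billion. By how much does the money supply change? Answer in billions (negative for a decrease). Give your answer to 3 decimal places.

$3.413 billion

Before: m₁ = (1 + 0.19) / (0.219 + 0.0225 + 0.19) ≈ 2.75782, MB₁ = 1.87, so M₁ = 2.75782 × 1.87 ≈ 5.1571 billion.
After: m₂ = (1 + 0.19) / (0.077 + 0.0225 + 0.19) ≈ 4.11054, MB₂ = 1.87 + 0.215 = 2.085, so M₂ = 4.11054 × 2.085 ≈ 8.5705 billion.
ΔM = M₂ − M₁ = 8.5705 − 5.1571 = 3.4134 billion.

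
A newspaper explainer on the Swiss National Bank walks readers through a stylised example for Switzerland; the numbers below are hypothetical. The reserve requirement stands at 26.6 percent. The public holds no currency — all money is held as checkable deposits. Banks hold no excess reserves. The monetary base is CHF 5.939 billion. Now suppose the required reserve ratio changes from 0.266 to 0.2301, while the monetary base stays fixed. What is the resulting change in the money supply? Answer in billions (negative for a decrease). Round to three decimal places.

Initially m₁ = 1 / (0.266) ≈ 3.75940, so M₁ = 3.75940 × 5.939 ≈ 22.3271 billion.
After the change m₂ = 1 / (0.2301) ≈ 4.34594, so M₂ = 4.34594 × 5.939 ≈ 25.8105 billion.
ΔM = M₂ − M₁ = 25.8105 − 22.3271 = 3.4834 billion.

CHF 3.483 billion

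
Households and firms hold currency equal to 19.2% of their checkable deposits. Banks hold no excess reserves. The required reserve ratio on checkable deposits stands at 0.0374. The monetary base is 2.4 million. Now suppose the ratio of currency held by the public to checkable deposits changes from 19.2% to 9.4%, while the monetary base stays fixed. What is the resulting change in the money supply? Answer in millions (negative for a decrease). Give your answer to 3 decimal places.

Initially m₁ = (1 + 0.192) / (0.0374 + 0.192) ≈ 5.19616, so M₁ = 5.19616 × 2.4 ≈ 12.4708 million.
After the change m₂ = (1 + 0.094) / (0.0374 + 0.094) ≈ 8.32572, so M₂ = 8.32572 × 2.4 ≈ 19.9817 million.
ΔM = M₂ − M₁ = 19.9817 − 12.4708 = 7.5109 million.

7.511 million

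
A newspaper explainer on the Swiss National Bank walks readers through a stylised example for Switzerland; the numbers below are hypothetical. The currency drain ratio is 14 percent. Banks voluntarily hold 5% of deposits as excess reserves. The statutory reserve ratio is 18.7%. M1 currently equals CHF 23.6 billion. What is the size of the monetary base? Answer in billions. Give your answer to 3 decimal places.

The money multiplier is m = (1 + c) / (rr + e + c) = (1 + 0.14) / (0.187 + 0.05 + 0.14) ≈ 3.023873.
MB = M / m = 23.6 / 3.023873 ≈ 7.8046 billion.

CHF 7.805 billion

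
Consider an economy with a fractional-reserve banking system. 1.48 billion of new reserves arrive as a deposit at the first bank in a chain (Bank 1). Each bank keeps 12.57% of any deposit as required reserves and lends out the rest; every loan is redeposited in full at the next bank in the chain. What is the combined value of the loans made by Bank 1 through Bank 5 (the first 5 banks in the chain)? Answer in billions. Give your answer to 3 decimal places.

5.035 billion

Bank i lends (1 − rr)^i of the original deposit: Bank 1 lends 1.48·0.8743 ≈ 1.2940, Bank 2 lends 1.48·0.8743² ≈ 1.1313, and so on.
Summing a geometric series: total = 1.48·[0.8743·(1 − 0.8743^5) / (1 − 0.8743)] ≈ 5.0352 billion.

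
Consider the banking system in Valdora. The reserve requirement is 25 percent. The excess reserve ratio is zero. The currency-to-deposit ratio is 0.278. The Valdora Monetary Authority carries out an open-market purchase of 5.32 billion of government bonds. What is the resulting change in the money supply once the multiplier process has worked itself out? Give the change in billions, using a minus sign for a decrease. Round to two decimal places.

12.88 billion

The money multiplier is m = (1 + c) / (rr + c) = (1 + 0.278) / (0.25 + 0.278) ≈ 2.4205.
The purchase adds 5.32 billion of base, so ΔM = m × ΔMB = 2.4205 × (+5.32) ≈ 12.8771 billion.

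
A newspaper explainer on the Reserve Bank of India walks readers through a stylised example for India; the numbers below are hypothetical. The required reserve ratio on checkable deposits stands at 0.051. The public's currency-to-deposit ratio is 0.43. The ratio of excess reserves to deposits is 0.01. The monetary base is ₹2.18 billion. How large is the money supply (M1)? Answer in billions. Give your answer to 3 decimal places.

₹6.349 billion

The money multiplier is m = (1 + c) / (rr + e + c) = (1 + 0.43) / (0.051 + 0.01 + 0.43) ≈ 2.91242.
So M = m × MB = 2.91242 × 2.18 ≈ 6.3491 billion.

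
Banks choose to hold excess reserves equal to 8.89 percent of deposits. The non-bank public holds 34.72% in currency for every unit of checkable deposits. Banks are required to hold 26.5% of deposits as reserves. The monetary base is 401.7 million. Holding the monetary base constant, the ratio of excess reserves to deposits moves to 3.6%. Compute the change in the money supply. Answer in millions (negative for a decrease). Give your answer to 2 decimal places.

Initially m₁ = (1 + 0.3472) / (0.265 + 0.0889 + 0.3472) ≈ 1.921552, so M₁ = 1.921552 × 401.7 ≈ 771.8874 million.
After the change m₂ = (1 + 0.3472) / (0.265 + 0.036 + 0.3472) ≈ 2.078371, so M₂ = 2.078371 × 401.7 ≈ 834.8816 million.
ΔM = M₂ − M₁ = 834.8816 − 771.8874 = 62.9942 million.

62.99 million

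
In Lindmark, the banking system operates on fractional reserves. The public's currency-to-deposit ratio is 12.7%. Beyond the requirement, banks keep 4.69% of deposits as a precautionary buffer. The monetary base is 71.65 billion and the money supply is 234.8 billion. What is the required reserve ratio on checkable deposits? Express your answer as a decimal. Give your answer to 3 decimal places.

Using m = M/MB = 234.8/71.65 ≈ 3.277041. Since m = (1 + c)/(c + rr + e), the denominator satisfies c + rr + e = (1 + c)/m = (1 + 0.127) / 3.277041 ≈ 0.343908.
With c = 0.127 and e = 0.0469, the required reserve ratio on checkable deposits is 0.343908 − 0.127 − 0.0469 = 0.170008.

0.170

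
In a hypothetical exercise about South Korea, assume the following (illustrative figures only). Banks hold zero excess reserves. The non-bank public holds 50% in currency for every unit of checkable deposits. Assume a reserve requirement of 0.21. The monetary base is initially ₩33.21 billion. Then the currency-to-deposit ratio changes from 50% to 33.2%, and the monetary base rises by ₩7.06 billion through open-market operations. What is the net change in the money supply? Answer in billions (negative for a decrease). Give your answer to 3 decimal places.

Before: m₁ = (1 + 0.5) / (0.21 + 0.5) ≈ 2.112676, MB₁ = 33.21, so M₁ = 2.112676 × 33.21 ≈ 70.162 billion.
After: m₂ = (1 + 0.332) / (0.21 + 0.332) ≈ 2.457565, MB₂ = 33.21 + 7.06 = 40.27, so M₂ = 2.457565 × 40.27 ≈ 98.9661 billion.
ΔM = M₂ − M₁ = 98.9661 − 70.162 = 28.8041 billion.

₩28.804 billion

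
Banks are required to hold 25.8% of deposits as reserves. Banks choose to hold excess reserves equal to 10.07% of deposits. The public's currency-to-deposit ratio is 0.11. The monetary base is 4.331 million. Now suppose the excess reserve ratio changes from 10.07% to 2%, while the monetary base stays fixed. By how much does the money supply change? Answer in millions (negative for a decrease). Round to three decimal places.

2.133 million

Initially m₁ = (1 + 0.11) / (0.258 + 0.1007 + 0.11) ≈ 2.36825, so M₁ = 2.36825 × 4.331 ≈ 10.2569 million.
After the change m₂ = (1 + 0.11) / (0.258 + 0.02 + 0.11) ≈ 2.86082, so M₂ = 2.86082 × 4.331 ≈ 12.3902 million.
ΔM = M₂ − M₁ = 12.3902 − 10.2569 = 2.1333 million.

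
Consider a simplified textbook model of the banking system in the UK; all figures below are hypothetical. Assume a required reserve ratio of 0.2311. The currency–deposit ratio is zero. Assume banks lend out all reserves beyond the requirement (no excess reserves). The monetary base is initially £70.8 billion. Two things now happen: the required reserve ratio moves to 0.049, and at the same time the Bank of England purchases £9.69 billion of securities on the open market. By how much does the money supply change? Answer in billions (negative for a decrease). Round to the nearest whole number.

Before: m₁ = 1 / (0.2311) ≈ 4.3271, MB₁ = 70.8, so M₁ = 4.3271 × 70.8 ≈ 306.3587 billion.
After: m₂ = 1 / (0.049) ≈ 20.4082, MB₂ = 70.8 + 9.69 = 80.49, so M₂ = 20.4082 × 80.49 ≈ 1642.656 billion.
ΔM = M₂ − M₁ = 1642.656 − 306.3587 = 1336.2973 billion.

£1336 billion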